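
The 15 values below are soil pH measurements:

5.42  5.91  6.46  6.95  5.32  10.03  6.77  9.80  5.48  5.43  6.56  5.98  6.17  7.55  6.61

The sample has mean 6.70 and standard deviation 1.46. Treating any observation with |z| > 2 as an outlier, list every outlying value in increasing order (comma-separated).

9.80, 10.03

Cutoffs at x̄ ± 2s: 6.70 ± 2·1.46 = [3.78, 9.62].
9.80: z = 2.12, |z| > 2 → outlier.
10.03: z = 2.28, |z| > 2 → outlier.
Every other value lies within [3.78, 9.62].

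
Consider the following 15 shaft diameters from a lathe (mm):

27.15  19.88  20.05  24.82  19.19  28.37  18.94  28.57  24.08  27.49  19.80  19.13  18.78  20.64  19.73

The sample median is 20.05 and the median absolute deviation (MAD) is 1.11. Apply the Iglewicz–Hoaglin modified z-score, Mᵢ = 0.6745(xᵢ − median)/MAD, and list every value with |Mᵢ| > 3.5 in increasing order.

27.15, 27.49, 28.37, 28.57

|Mᵢ| > 3.5 ⇔ |xᵢ − 20.05| > 3.5·1.11/0.6745 = 5.76.
So outliers lie outside [14.29, 25.81].
27.15: M = 4.31 → outlier.
27.49: M = 4.52 → outlier.
28.37: M = 5.06 → outlier.
28.57: M = 5.18 → outlier.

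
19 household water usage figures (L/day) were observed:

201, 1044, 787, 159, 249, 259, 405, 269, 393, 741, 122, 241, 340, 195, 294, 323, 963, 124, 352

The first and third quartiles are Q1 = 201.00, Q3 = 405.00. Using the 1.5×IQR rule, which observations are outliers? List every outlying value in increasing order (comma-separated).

IQR = Q3 − Q1 = 405.00 − 201.00 = 204.00.
Lower fence = Q1 − 1.5·IQR = 201.00 − 306.00 = -105.00.
Upper fence = Q3 + 1.5·IQR = 405.00 + 306.00 = 711.00.
741 > 711.00 → outlier.
787 > 711.00 → outlier.
963 > 711.00 → outlier.
1044 > 711.00 → outlier.
All remaining values lie within [-105.00, 711.00].

741, 787, 963, 1044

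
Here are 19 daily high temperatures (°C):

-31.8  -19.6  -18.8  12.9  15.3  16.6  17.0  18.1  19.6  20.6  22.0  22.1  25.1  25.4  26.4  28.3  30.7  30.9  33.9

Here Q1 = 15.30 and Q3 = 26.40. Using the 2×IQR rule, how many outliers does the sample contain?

3

IQR = 11.10; fences at 15.30 − 22.20 = -6.90 and 26.40 + 22.20 = 48.60.
Outside the cutoffs: -31.8, -19.6, -18.8.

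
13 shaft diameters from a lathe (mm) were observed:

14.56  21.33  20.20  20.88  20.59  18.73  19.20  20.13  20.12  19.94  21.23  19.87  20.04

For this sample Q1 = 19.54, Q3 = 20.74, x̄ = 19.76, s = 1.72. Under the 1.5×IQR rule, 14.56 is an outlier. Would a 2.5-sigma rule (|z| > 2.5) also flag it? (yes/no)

z = (14.56 − 19.76) / 1.72 = -3.02.
|z| = 3.02 > 2.5.

yes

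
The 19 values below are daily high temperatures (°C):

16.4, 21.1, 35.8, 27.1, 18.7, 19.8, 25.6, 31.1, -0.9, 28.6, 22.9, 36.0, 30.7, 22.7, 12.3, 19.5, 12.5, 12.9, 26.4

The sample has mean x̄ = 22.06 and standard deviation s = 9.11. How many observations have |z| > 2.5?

Cutoffs: x̄ ± 2.5s = [-0.715, 44.835].
Outside the cutoffs: -0.9.

1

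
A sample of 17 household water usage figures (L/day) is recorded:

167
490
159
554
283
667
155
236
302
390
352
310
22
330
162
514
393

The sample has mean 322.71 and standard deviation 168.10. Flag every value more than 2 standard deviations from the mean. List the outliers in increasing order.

667

Cutoffs at x̄ ± 2s: 322.71 ± 2·168.10 = [-13.49, 658.91].
667: z = 2.05, |z| > 2 → outlier.
Every other value lies within [-13.49, 658.91].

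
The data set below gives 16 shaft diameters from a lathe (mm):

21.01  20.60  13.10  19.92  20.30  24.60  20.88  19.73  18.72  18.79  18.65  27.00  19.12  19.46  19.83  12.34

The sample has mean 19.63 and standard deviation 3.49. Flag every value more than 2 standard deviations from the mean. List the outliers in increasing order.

Cutoffs at x̄ ± 2s: 19.63 ± 2·3.49 = [12.65, 26.61].
12.34: z = -2.09, |z| > 2 → outlier.
27.00: z = 2.11, |z| > 2 → outlier.
Every other value lies within [12.65, 26.61].

12.34, 27.00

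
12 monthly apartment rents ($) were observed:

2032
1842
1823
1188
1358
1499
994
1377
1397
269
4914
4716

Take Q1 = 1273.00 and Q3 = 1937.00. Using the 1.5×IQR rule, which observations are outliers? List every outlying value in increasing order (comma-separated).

269, 4716, 4914

IQR = Q3 − Q1 = 1937.00 − 1273.00 = 664.00.
Lower fence = Q1 − 1.5·IQR = 1273.00 − 996.00 = 277.00.
Upper fence = Q3 + 1.5·IQR = 1937.00 + 996.00 = 2933.00.
269 < 277.00 → outlier.
4716 > 2933.00 → outlier.
4914 > 2933.00 → outlier.
All remaining values lie within [277.00, 2933.00].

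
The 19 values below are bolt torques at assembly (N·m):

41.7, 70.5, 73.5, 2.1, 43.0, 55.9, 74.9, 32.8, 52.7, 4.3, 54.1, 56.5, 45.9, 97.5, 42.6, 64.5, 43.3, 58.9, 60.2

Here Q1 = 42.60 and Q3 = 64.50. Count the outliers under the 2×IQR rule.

IQR = 21.90; fences at 42.60 − 43.80 = -1.20 and 64.50 + 43.80 = 108.30.
Every value lies within the cutoffs.

0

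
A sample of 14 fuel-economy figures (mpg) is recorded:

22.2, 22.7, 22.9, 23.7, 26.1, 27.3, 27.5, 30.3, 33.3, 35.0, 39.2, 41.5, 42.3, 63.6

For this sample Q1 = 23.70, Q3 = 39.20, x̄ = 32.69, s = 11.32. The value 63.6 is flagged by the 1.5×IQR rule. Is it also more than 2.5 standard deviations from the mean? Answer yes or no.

yes

z = (63.6 − 32.69) / 11.32 = 2.73.
|z| = 2.73 > 2.5.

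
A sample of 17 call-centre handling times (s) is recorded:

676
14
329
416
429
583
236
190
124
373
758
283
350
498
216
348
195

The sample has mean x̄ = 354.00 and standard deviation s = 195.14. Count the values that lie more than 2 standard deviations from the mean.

1

Cutoffs: x̄ ± 2s = [-36.28, 744.28].
Outside the cutoffs: 758.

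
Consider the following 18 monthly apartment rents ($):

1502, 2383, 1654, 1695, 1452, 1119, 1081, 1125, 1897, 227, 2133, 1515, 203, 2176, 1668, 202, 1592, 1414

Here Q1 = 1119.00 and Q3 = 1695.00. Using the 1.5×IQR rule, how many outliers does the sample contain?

IQR = 576.00; fences at 1119.00 − 864.00 = 255.00 and 1695.00 + 864.00 = 2559.00.
Outside the cutoffs: 202, 203, 227.

3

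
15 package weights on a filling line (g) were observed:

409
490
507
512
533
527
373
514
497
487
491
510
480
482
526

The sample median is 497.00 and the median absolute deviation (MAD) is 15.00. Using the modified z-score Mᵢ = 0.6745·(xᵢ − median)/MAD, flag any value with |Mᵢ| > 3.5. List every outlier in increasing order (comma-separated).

|Mᵢ| > 3.5 ⇔ |xᵢ − 497.00| > 3.5·15.00/0.6745 = 77.84.
So outliers lie outside [419.16, 574.84].
373: M = -5.58 → outlier.
409: M = -3.96 → outlier.

373, 409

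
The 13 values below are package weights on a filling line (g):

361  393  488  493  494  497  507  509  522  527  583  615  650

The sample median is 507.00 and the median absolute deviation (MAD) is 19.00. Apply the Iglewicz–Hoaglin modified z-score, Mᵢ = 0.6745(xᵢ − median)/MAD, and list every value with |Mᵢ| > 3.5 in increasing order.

|Mᵢ| > 3.5 ⇔ |xᵢ − 507.00| > 3.5·19.00/0.6745 = 98.59.
So outliers lie outside [408.41, 605.59].
361: M = -5.18 → outlier.
393: M = -4.05 → outlier.
615: M = 3.83 → outlier.
650: M = 5.08 → outlier.

361, 393, 615, 650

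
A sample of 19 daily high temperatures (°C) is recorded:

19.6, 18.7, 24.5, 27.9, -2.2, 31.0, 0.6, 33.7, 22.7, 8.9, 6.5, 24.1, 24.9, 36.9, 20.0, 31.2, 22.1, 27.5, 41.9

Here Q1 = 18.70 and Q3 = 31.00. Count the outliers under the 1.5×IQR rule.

1

IQR = 12.30; fences at 18.70 − 18.45 = 0.25 and 31.00 + 18.45 = 49.45.
Outside the cutoffs: -2.2.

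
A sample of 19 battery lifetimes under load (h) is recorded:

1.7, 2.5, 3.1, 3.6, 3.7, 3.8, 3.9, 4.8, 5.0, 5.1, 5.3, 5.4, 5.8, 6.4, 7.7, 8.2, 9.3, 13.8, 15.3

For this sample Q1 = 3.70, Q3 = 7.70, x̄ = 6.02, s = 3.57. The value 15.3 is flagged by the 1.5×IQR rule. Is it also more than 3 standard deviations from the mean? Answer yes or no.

no

z = (15.3 − 6.02) / 3.57 = 2.60.
|z| = 2.60 ≤ 3.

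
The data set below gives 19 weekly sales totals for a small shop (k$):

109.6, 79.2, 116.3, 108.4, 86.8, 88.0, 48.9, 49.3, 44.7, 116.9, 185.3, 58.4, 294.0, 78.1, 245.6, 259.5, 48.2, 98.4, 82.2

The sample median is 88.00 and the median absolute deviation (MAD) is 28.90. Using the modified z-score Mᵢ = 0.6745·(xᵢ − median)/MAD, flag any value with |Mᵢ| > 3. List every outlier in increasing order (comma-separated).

245.6, 259.5, 294.0

|Mᵢ| > 3 ⇔ |xᵢ − 88.00| > 3·28.90/0.6745 = 128.54.
So outliers lie outside [-40.54, 216.54].
245.6: M = 3.68 → outlier.
259.5: M = 4.00 → outlier.
294.0: M = 4.81 → outlier.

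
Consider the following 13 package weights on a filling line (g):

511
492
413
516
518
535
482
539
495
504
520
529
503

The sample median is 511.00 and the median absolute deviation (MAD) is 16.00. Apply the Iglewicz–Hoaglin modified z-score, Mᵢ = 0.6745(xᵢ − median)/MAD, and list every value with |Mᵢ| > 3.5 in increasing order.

413

|Mᵢ| > 3.5 ⇔ |xᵢ − 511.00| > 3.5·16.00/0.6745 = 83.02.
So outliers lie outside [427.98, 594.02].
413: M = -4.13 → outlier.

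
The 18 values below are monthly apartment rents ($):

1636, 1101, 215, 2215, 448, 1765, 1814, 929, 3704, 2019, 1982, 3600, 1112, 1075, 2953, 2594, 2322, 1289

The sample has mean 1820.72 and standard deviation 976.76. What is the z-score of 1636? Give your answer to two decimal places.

z = (1636 − 1820.72) / 976.76 = -0.19.

-0.19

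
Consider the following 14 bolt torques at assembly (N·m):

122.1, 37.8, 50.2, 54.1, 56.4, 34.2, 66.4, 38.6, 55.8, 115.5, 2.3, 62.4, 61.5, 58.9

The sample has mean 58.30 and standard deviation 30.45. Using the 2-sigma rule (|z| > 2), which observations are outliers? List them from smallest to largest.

Cutoffs at x̄ ± 2s: 58.30 ± 2·30.45 = [-2.60, 119.20].
122.1: z = 2.10, |z| > 2 → outlier.
Every other value lies within [-2.60, 119.20].

122.1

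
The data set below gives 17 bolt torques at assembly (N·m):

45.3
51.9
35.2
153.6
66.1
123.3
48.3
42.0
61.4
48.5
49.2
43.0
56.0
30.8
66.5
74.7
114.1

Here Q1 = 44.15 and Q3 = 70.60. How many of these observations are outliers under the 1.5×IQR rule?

3

IQR = 26.45; fences at 44.15 − 39.675 = 4.475 and 70.60 + 39.675 = 110.275.
Outside the cutoffs: 114.1, 123.3, 153.6.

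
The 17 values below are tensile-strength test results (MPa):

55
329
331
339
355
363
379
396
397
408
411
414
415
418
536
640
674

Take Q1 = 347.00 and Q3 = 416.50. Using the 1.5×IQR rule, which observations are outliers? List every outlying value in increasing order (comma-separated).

55, 536, 640, 674

IQR = Q3 − Q1 = 416.50 − 347.00 = 69.50.
Lower fence = Q1 − 1.5·IQR = 347.00 − 104.25 = 242.75.
Upper fence = Q3 + 1.5·IQR = 416.50 + 104.25 = 520.75.
55 < 242.75 → outlier.
536 > 520.75 → outlier.
640 > 520.75 → outlier.
674 > 520.75 → outlier.
All remaining values lie within [242.75, 520.75].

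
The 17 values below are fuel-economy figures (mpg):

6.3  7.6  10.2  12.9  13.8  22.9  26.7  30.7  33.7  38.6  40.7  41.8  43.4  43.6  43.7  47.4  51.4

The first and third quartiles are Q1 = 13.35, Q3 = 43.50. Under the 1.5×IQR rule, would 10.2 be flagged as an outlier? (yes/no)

IQR = Q3 − Q1 = 43.50 − 13.35 = 30.15.
Lower fence = Q1 − 1.5·IQR = 13.35 − 45.225 = -31.875.
Upper fence = Q3 + 1.5·IQR = 43.50 + 45.225 = 88.725.
10.2 lies within [-31.875, 88.725].

no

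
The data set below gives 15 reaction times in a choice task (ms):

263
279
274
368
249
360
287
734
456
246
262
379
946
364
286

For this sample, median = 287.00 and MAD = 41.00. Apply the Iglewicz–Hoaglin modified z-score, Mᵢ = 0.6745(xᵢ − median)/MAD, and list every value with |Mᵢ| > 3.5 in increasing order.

734, 946

|Mᵢ| > 3.5 ⇔ |xᵢ − 287.00| > 3.5·41.00/0.6745 = 212.75.
So outliers lie outside [74.25, 499.75].
734: M = 7.35 → outlier.
946: M = 10.84 → outlier.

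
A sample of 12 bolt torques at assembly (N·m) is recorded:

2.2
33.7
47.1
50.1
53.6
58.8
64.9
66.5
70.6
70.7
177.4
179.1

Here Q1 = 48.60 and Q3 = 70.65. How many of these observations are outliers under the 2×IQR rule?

IQR = 22.05; fences at 48.60 − 44.10 = 4.50 and 70.65 + 44.10 = 114.75.
Outside the cutoffs: 2.2, 177.4, 179.1.

3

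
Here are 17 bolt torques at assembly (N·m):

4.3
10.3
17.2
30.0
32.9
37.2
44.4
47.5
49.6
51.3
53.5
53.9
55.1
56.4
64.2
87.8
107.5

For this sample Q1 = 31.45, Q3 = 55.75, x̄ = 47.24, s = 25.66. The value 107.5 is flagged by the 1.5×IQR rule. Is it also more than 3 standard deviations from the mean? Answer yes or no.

no

z = (107.5 − 47.24) / 25.66 = 2.35.
|z| = 2.35 ≤ 3.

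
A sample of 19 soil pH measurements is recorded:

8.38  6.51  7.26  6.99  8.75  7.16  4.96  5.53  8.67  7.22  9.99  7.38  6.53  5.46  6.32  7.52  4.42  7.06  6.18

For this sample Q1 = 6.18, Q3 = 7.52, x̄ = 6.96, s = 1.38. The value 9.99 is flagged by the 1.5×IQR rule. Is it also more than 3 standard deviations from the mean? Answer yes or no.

no

z = (9.99 − 6.96) / 1.38 = 2.20.
|z| = 2.20 ≤ 3.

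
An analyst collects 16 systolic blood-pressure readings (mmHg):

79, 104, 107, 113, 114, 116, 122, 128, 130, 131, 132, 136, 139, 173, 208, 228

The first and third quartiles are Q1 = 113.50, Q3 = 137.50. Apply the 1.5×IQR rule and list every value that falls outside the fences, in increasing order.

IQR = Q3 − Q1 = 137.50 − 113.50 = 24.00.
Lower fence = Q1 − 1.5·IQR = 113.50 − 36.00 = 77.50.
Upper fence = Q3 + 1.5·IQR = 137.50 + 36.00 = 173.50.
208 > 173.50 → outlier.
228 > 173.50 → outlier.
All remaining values lie within [77.50, 173.50].

208, 228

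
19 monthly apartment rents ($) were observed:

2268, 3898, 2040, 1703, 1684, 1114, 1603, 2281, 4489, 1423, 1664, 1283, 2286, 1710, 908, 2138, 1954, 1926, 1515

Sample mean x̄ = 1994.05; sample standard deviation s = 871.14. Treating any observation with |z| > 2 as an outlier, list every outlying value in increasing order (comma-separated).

Cutoffs at x̄ ± 2s: 1994.05 ± 2·871.14 = [251.77, 3736.33].
3898: z = 2.19, |z| > 2 → outlier.
4489: z = 2.86, |z| > 2 → outlier.
Every other value lies within [251.77, 3736.33].

3898, 4489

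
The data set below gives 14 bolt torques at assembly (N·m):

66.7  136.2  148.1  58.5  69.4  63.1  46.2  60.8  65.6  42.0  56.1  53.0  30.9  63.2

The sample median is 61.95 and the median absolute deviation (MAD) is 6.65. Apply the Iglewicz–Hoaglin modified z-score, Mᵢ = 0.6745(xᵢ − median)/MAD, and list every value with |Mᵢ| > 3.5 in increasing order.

|Mᵢ| > 3.5 ⇔ |xᵢ − 61.95| > 3.5·6.65/0.6745 = 34.51.
So outliers lie outside [27.44, 96.46].
136.2: M = 7.53 → outlier.
148.1: M = 8.74 → outlier.

136.2, 148.1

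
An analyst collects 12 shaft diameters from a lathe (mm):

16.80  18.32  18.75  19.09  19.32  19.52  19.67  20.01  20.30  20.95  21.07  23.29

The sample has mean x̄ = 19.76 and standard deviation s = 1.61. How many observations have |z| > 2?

1

Cutoffs: x̄ ± 2s = [16.54, 22.98].
Outside the cutoffs: 23.29.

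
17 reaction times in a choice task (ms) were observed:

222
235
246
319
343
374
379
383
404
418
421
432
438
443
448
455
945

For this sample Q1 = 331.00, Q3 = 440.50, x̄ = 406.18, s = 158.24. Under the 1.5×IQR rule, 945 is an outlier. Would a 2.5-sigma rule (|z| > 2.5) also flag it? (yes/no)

z = (945 − 406.18) / 158.24 = 3.41.
|z| = 3.41 > 2.5.

yes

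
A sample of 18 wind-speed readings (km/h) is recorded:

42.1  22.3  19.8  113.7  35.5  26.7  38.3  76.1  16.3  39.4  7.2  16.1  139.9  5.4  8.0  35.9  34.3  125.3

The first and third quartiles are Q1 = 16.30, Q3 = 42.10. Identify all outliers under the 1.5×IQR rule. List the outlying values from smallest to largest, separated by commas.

IQR = Q3 − Q1 = 42.10 − 16.30 = 25.80.
Lower fence = Q1 − 1.5·IQR = 16.30 − 38.70 = -22.40.
Upper fence = Q3 + 1.5·IQR = 42.10 + 38.70 = 80.80.
113.7 > 80.80 → outlier.
125.3 > 80.80 → outlier.
139.9 > 80.80 → outlier.
All remaining values lie within [-22.40, 80.80].

113.7, 125.3, 139.9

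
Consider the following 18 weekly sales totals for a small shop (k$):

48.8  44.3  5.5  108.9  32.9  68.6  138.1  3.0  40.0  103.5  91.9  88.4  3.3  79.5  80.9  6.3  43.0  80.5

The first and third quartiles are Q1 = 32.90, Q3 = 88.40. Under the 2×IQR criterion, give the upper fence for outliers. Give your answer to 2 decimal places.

199.40

IQR = Q3 − Q1 = 88.40 − 32.90 = 55.50.
Lower fence = Q1 − 2·IQR = 32.90 − 111.00 = -78.10.
Upper fence = Q3 + 2·IQR = 88.40 + 111.00 = 199.40.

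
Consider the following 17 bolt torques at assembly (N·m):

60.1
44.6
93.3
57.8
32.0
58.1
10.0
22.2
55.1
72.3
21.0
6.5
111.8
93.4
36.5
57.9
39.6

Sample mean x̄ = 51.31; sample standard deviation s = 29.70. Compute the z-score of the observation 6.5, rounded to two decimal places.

-1.51

z = (6.5 − 51.31) / 29.70 = -1.51.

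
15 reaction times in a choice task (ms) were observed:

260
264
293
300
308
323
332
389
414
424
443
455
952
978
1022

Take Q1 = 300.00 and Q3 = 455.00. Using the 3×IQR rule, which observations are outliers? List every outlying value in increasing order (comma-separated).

952, 978, 1022

IQR = Q3 − Q1 = 455.00 − 300.00 = 155.00.
Lower fence = Q1 − 3·IQR = 300.00 − 465.00 = -165.00.
Upper fence = Q3 + 3·IQR = 455.00 + 465.00 = 920.00.
952 > 920.00 → outlier.
978 > 920.00 → outlier.
1022 > 920.00 → outlier.
All remaining values lie within [-165.00, 920.00].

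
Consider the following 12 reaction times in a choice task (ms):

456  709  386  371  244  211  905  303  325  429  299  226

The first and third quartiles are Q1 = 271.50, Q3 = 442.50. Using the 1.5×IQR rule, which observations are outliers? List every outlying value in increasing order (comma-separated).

IQR = Q3 − Q1 = 442.50 − 271.50 = 171.00.
Lower fence = Q1 − 1.5·IQR = 271.50 − 256.50 = 15.00.
Upper fence = Q3 + 1.5·IQR = 442.50 + 256.50 = 699.00.
709 > 699.00 → outlier.
905 > 699.00 → outlier.
All remaining values lie within [15.00, 699.00].

709, 905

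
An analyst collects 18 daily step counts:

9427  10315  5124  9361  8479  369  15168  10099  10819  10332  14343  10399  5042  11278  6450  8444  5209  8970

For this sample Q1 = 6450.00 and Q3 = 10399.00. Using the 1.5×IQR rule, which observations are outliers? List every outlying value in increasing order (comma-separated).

IQR = Q3 − Q1 = 10399.00 − 6450.00 = 3949.00.
Lower fence = Q1 − 1.5·IQR = 6450.00 − 5923.50 = 526.50.
Upper fence = Q3 + 1.5·IQR = 10399.00 + 5923.50 = 16322.50.
369 < 526.50 → outlier.
All remaining values lie within [526.50, 16322.50].

369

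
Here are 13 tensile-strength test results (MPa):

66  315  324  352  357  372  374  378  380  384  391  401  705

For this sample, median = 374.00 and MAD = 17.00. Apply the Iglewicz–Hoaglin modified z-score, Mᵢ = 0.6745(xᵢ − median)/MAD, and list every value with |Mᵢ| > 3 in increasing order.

|Mᵢ| > 3 ⇔ |xᵢ − 374.00| > 3·17.00/0.6745 = 75.61.
So outliers lie outside [298.39, 449.61].
66: M = -12.22 → outlier.
705: M = 13.13 → outlier.

66, 705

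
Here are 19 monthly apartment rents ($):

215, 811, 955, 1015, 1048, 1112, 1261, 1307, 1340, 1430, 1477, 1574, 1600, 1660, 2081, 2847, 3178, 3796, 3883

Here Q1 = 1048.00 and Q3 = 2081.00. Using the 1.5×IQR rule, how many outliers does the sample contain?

2

IQR = 1033.00; fences at 1048.00 − 1549.50 = -501.50 and 2081.00 + 1549.50 = 3630.50.
Outside the cutoffs: 3796, 3883.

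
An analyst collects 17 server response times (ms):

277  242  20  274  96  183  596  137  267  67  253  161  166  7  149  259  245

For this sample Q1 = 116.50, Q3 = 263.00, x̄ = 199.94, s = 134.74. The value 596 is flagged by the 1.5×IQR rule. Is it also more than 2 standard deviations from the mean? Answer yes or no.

yes

z = (596 − 199.94) / 134.74 = 2.94.
|z| = 2.94 > 2.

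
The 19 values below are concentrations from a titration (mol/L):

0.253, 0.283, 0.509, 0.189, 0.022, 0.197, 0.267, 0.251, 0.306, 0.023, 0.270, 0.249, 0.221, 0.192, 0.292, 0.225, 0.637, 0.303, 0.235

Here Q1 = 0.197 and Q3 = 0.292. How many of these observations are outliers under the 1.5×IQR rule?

4

IQR = 0.095; fences at 0.197 − 0.1425 = 0.0545 and 0.292 + 0.1425 = 0.4345.
Outside the cutoffs: 0.022, 0.023, 0.509, 0.637.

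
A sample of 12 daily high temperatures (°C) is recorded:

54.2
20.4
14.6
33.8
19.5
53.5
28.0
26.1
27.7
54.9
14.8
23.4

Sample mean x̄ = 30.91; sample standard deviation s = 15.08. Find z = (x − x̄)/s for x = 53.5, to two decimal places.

z = (53.5 − 30.91) / 15.08 = 1.50.

1.50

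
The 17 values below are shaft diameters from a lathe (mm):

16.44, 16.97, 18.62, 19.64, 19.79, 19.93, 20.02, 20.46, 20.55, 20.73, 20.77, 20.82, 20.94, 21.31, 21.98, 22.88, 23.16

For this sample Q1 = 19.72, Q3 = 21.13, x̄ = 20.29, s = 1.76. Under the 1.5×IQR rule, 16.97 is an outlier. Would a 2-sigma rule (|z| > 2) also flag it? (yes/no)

z = (16.97 − 20.29) / 1.76 = -1.89.
|z| = 1.89 ≤ 2.

no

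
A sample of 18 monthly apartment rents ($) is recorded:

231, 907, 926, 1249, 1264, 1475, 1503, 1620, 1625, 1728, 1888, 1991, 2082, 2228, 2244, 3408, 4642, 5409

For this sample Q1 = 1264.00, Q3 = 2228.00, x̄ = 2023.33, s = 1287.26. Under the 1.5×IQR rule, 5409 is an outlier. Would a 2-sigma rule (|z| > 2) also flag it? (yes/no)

z = (5409 − 2023.33) / 1287.26 = 2.63.
|z| = 2.63 > 2.

yes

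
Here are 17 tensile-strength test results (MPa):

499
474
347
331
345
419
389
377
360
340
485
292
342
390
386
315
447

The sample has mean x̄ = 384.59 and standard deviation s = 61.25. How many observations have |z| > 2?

Cutoffs: x̄ ± 2s = [262.09, 507.09].
Every value lies within the cutoffs.

0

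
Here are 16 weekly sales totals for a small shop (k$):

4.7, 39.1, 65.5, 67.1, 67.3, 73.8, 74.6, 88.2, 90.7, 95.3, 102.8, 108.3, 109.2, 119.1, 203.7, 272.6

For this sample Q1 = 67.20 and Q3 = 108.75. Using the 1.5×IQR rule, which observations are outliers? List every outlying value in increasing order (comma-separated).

4.7, 203.7, 272.6

IQR = Q3 − Q1 = 108.75 − 67.20 = 41.55.
Lower fence = Q1 − 1.5·IQR = 67.20 − 62.325 = 4.875.
Upper fence = Q3 + 1.5·IQR = 108.75 + 62.325 = 171.075.
4.7 < 4.875 → outlier.
203.7 > 171.075 → outlier.
272.6 > 171.075 → outlier.
All remaining values lie within [4.875, 171.075].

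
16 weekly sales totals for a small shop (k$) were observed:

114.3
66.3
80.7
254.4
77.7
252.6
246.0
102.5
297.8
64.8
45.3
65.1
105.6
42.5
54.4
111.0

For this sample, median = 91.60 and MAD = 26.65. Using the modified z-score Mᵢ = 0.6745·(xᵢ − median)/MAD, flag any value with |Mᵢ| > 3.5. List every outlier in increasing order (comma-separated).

246.0, 252.6, 254.4, 297.8

|Mᵢ| > 3.5 ⇔ |xᵢ − 91.60| > 3.5·26.65/0.6745 = 138.29.
So outliers lie outside [-46.69, 229.89].
246.0: M = 3.91 → outlier.
252.6: M = 4.07 → outlier.
254.4: M = 4.12 → outlier.
297.8: M = 5.22 → outlier.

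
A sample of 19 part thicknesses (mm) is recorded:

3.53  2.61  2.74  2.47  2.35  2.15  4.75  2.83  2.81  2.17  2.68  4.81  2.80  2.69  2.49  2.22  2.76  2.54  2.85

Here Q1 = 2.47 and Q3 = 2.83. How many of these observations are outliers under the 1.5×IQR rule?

3

IQR = 0.36; fences at 2.47 − 0.54 = 1.93 and 2.83 + 0.54 = 3.37.
Outside the cutoffs: 3.53, 4.75, 4.81.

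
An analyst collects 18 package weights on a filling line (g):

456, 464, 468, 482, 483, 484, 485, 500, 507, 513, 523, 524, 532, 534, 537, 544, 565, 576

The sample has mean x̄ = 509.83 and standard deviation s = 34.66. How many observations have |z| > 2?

Cutoffs: x̄ ± 2s = [440.51, 579.15].
Every value lies within the cutoffs.

0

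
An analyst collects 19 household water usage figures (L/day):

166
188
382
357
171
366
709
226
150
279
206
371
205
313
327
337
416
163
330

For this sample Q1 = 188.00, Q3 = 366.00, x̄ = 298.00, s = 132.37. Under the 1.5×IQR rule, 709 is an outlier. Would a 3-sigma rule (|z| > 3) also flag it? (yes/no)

yes

z = (709 − 298.00) / 132.37 = 3.10.
|z| = 3.10 > 3.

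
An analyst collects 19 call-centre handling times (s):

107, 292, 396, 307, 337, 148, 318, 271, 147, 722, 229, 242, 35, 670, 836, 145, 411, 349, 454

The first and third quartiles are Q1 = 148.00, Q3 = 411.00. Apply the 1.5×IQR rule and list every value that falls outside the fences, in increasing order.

836

IQR = Q3 − Q1 = 411.00 − 148.00 = 263.00.
Lower fence = Q1 − 1.5·IQR = 148.00 − 394.50 = -246.50.
Upper fence = Q3 + 1.5·IQR = 411.00 + 394.50 = 805.50.
836 > 805.50 → outlier.
All remaining values lie within [-246.50, 805.50].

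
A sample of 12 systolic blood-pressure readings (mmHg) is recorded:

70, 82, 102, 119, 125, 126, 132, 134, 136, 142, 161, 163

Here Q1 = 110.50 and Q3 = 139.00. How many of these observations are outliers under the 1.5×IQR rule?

0

IQR = 28.50; fences at 110.50 − 42.75 = 67.75 and 139.00 + 42.75 = 181.75.
Every value lies within the cutoffs.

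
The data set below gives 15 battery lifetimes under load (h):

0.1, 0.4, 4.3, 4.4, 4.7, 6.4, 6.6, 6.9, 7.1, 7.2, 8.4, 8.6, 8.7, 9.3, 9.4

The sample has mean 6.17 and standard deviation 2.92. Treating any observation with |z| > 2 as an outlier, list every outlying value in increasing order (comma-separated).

0.1

Cutoffs at x̄ ± 2s: 6.17 ± 2·2.92 = [0.33, 12.01].
0.1: z = -2.08, |z| > 2 → outlier.
Every other value lies within [0.33, 12.01].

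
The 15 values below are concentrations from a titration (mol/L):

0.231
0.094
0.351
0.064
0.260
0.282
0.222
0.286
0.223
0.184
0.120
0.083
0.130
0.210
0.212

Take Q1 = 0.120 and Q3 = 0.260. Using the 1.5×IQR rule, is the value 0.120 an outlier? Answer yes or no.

no

IQR = Q3 − Q1 = 0.260 − 0.120 = 0.140.
Lower fence = Q1 − 1.5·IQR = 0.120 − 0.210 = -0.090.
Upper fence = Q3 + 1.5·IQR = 0.260 + 0.210 = 0.470.
0.120 lies within [-0.090, 0.470].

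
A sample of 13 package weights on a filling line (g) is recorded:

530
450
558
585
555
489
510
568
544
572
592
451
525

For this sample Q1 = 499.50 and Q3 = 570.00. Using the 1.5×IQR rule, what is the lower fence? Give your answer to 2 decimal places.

IQR = Q3 − Q1 = 570.00 − 499.50 = 70.50.
Lower fence = Q1 − 1.5·IQR = 499.50 − 105.75 = 393.75.
Upper fence = Q3 + 1.5·IQR = 570.00 + 105.75 = 675.75.

393.75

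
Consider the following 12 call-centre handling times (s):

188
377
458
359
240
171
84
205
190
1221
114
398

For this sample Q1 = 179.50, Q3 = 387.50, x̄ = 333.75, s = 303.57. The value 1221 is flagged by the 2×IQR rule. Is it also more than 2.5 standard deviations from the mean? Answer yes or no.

yes

z = (1221 − 333.75) / 303.57 = 2.92.
|z| = 2.92 > 2.5.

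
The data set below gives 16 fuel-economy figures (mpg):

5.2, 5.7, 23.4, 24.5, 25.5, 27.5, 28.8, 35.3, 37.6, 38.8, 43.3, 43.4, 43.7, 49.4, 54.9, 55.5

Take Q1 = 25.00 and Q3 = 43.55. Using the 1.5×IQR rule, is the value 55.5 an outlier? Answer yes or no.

IQR = Q3 − Q1 = 43.55 − 25.00 = 18.55.
Lower fence = Q1 − 1.5·IQR = 25.00 − 27.825 = -2.825.
Upper fence = Q3 + 1.5·IQR = 43.55 + 27.825 = 71.375.
55.5 lies within [-2.825, 71.375].

no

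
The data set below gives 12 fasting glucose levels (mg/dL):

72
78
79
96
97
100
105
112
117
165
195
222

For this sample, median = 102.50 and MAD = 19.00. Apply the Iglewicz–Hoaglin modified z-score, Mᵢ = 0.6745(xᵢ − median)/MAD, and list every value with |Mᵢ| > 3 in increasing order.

|Mᵢ| > 3 ⇔ |xᵢ − 102.50| > 3·19.00/0.6745 = 84.51.
So outliers lie outside [17.99, 187.01].
195: M = 3.28 → outlier.
222: M = 4.24 → outlier.

195, 222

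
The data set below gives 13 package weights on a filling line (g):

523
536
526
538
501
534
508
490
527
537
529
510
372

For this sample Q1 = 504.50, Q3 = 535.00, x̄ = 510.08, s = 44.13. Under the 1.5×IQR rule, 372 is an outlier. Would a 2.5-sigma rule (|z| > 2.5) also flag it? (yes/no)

yes

z = (372 − 510.08) / 44.13 = -3.13.
|z| = 3.13 > 2.5.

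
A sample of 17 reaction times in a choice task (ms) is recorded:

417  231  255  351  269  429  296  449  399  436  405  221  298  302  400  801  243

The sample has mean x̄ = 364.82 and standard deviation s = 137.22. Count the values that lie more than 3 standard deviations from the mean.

Cutoffs: x̄ ± 3s = [-46.84, 776.48].
Outside the cutoffs: 801.

1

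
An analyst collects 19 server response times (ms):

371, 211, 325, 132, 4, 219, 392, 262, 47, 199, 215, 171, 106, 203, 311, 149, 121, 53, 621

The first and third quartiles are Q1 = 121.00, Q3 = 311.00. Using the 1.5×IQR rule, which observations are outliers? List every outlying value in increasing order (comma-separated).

IQR = Q3 − Q1 = 311.00 − 121.00 = 190.00.
Lower fence = Q1 − 1.5·IQR = 121.00 − 285.00 = -164.00.
Upper fence = Q3 + 1.5·IQR = 311.00 + 285.00 = 596.00.
621 > 596.00 → outlier.
All remaining values lie within [-164.00, 596.00].

621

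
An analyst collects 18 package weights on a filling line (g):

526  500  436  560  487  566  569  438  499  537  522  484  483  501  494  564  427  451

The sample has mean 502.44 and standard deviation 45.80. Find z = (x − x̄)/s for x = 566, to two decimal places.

1.39

z = (566 − 502.44) / 45.80 = 1.39.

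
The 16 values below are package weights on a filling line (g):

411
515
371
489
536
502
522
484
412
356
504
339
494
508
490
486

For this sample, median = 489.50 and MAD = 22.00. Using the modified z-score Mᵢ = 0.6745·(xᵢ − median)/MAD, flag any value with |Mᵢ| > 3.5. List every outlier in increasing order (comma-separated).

339, 356, 371

|Mᵢ| > 3.5 ⇔ |xᵢ − 489.50| > 3.5·22.00/0.6745 = 114.16.
So outliers lie outside [375.34, 603.66].
339: M = -4.61 → outlier.
356: M = -4.09 → outlier.
371: M = -3.63 → outlier.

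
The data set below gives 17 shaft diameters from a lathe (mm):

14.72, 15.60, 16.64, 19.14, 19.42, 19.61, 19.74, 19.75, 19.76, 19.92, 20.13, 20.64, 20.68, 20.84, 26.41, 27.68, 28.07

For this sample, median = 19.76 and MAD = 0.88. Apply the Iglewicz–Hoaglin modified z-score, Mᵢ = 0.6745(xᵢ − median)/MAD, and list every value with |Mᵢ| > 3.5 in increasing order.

14.72, 26.41, 27.68, 28.07

|Mᵢ| > 3.5 ⇔ |xᵢ − 19.76| > 3.5·0.88/0.6745 = 4.57.
So outliers lie outside [15.19, 24.33].
14.72: M = -3.86 → outlier.
26.41: M = 5.10 → outlier.
27.68: M = 6.07 → outlier.
28.07: M = 6.37 → outlier.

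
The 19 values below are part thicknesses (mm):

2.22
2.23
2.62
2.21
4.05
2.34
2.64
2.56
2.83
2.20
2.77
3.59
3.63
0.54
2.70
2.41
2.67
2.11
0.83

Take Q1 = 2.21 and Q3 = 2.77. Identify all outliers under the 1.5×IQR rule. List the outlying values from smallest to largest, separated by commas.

IQR = Q3 − Q1 = 2.77 − 2.21 = 0.56.
Lower fence = Q1 − 1.5·IQR = 2.21 − 0.84 = 1.37.
Upper fence = Q3 + 1.5·IQR = 2.77 + 0.84 = 3.61.
0.54 < 1.37 → outlier.
0.83 < 1.37 → outlier.
3.63 > 3.61 → outlier.
4.05 > 3.61 → outlier.
All remaining values lie within [1.37, 3.61].

0.54, 0.83, 3.63, 4.05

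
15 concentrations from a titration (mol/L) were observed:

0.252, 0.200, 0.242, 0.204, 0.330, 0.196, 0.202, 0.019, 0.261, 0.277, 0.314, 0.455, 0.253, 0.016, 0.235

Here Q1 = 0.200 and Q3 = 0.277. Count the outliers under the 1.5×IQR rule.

IQR = 0.077; fences at 0.200 − 0.1155 = 0.0845 and 0.277 + 0.1155 = 0.3925.
Outside the cutoffs: 0.016, 0.019, 0.455.

3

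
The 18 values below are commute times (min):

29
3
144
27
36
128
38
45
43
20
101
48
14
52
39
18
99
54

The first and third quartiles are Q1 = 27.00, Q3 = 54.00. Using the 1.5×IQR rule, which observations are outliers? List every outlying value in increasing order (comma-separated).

99, 101, 128, 144

IQR = Q3 − Q1 = 54.00 − 27.00 = 27.00.
Lower fence = Q1 − 1.5·IQR = 27.00 − 40.50 = -13.50.
Upper fence = Q3 + 1.5·IQR = 54.00 + 40.50 = 94.50.
99 > 94.50 → outlier.
101 > 94.50 → outlier.
128 > 94.50 → outlier.
144 > 94.50 → outlier.
All remaining values lie within [-13.50, 94.50].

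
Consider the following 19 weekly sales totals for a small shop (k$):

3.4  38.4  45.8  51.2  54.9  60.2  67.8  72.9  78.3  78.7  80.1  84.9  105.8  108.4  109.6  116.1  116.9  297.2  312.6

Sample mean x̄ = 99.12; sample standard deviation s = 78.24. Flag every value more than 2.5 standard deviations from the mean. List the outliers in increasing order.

297.2, 312.6

Cutoffs at x̄ ± 2.5s: 99.12 ± 2.5·78.24 = [-96.48, 294.72].
297.2: z = 2.53, |z| > 2.5 → outlier.
312.6: z = 2.73, |z| > 2.5 → outlier.
Every other value lies within [-96.48, 294.72].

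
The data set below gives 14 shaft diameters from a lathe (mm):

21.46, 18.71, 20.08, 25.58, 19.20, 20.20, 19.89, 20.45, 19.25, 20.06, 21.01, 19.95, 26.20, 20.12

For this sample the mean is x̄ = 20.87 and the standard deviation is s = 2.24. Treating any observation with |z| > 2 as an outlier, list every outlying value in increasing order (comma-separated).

Cutoffs at x̄ ± 2s: 20.87 ± 2·2.24 = [16.39, 25.35].
25.58: z = 2.10, |z| > 2 → outlier.
26.20: z = 2.38, |z| > 2 → outlier.
Every other value lies within [16.39, 25.35].

25.58, 26.20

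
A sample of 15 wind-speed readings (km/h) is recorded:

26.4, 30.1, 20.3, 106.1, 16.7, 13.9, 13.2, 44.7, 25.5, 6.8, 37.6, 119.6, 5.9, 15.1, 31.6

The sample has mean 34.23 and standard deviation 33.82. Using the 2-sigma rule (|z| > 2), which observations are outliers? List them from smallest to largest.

106.1, 119.6

Cutoffs at x̄ ± 2s: 34.23 ± 2·33.82 = [-33.41, 101.87].
106.1: z = 2.13, |z| > 2 → outlier.
119.6: z = 2.52, |z| > 2 → outlier.
Every other value lies within [-33.41, 101.87].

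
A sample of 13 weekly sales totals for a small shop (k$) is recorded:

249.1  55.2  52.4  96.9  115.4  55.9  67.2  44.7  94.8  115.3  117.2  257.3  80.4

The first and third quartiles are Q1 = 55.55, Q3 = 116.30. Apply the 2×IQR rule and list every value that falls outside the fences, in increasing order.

IQR = Q3 − Q1 = 116.30 − 55.55 = 60.75.
Lower fence = Q1 − 2·IQR = 55.55 − 121.50 = -65.95.
Upper fence = Q3 + 2·IQR = 116.30 + 121.50 = 237.80.
249.1 > 237.80 → outlier.
257.3 > 237.80 → outlier.
All remaining values lie within [-65.95, 237.80].

249.1, 257.3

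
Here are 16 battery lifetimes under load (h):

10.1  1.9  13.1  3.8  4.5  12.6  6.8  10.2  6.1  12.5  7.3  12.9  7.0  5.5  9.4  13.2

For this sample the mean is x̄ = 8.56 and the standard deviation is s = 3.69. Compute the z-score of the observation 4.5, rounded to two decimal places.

z = (4.5 − 8.56) / 3.69 = -1.10.

-1.10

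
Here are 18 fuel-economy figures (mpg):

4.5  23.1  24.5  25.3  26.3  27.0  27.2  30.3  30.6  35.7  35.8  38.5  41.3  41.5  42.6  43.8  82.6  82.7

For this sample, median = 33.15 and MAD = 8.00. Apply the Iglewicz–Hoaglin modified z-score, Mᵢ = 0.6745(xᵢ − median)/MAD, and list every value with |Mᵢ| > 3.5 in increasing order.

82.6, 82.7

|Mᵢ| > 3.5 ⇔ |xᵢ − 33.15| > 3.5·8.00/0.6745 = 41.51.
So outliers lie outside [-8.36, 74.66].
82.6: M = 4.17 → outlier.
82.7: M = 4.18 → outlier.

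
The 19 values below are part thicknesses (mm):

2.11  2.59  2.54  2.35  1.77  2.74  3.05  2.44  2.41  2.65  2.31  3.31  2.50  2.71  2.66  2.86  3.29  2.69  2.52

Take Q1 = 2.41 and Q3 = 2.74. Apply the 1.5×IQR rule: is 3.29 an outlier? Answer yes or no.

IQR = Q3 − Q1 = 2.74 − 2.41 = 0.33.
Lower fence = Q1 − 1.5·IQR = 2.41 − 0.495 = 1.915.
Upper fence = Q3 + 1.5·IQR = 2.74 + 0.495 = 3.235.
3.29 lies above the upper fence.

yes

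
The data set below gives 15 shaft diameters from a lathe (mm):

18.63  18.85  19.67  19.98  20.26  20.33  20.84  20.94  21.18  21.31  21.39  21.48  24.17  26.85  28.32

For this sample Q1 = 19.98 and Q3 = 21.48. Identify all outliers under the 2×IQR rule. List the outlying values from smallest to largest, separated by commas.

IQR = Q3 − Q1 = 21.48 − 19.98 = 1.50.
Lower fence = Q1 − 2·IQR = 19.98 − 3.00 = 16.98.
Upper fence = Q3 + 2·IQR = 21.48 + 3.00 = 24.48.
26.85 > 24.48 → outlier.
28.32 > 24.48 → outlier.
All remaining values lie within [16.98, 24.48].

26.85, 28.32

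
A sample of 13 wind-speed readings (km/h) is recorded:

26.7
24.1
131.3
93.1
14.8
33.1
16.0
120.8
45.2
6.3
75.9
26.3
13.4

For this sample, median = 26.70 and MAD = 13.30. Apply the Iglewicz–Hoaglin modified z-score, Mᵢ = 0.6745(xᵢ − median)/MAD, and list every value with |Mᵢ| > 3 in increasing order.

93.1, 120.8, 131.3

|Mᵢ| > 3 ⇔ |xᵢ − 26.70| > 3·13.30/0.6745 = 59.15.
So outliers lie outside [-32.45, 85.85].
93.1: M = 3.37 → outlier.
120.8: M = 4.77 → outlier.
131.3: M = 5.30 → outlier.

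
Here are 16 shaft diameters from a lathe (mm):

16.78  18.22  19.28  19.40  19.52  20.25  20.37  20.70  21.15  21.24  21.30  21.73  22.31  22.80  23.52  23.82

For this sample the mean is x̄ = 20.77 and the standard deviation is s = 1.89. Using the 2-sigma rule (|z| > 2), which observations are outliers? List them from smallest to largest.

16.78

Cutoffs at x̄ ± 2s: 20.77 ± 2·1.89 = [16.99, 24.55].
16.78: z = -2.11, |z| > 2 → outlier.
Every other value lies within [16.99, 24.55].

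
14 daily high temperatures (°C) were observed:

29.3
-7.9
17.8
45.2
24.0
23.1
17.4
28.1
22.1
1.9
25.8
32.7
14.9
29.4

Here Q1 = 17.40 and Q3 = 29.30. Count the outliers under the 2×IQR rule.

IQR = 11.90; fences at 17.40 − 23.80 = -6.40 and 29.30 + 23.80 = 53.10.
Outside the cutoffs: -7.9.

1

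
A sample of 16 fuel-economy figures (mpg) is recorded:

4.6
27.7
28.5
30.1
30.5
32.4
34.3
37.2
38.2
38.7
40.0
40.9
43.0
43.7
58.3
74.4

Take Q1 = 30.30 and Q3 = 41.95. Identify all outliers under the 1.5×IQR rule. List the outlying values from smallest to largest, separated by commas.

4.6, 74.4

IQR = Q3 − Q1 = 41.95 − 30.30 = 11.65.
Lower fence = Q1 − 1.5·IQR = 30.30 − 17.475 = 12.825.
Upper fence = Q3 + 1.5·IQR = 41.95 + 17.475 = 59.425.
4.6 < 12.825 → outlier.
74.4 > 59.425 → outlier.
All remaining values lie within [12.825, 59.425].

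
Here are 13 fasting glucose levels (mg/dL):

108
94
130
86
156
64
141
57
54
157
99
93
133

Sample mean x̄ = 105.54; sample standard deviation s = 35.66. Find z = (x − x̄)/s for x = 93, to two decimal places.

-0.35

z = (93 − 105.54) / 35.66 = -0.35.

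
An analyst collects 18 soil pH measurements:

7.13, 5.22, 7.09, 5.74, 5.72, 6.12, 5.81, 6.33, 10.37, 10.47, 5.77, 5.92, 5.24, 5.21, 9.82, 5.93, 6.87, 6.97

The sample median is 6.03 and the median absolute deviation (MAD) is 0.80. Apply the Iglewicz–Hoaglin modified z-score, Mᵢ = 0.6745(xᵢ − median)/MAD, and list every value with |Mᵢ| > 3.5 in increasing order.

10.37, 10.47

|Mᵢ| > 3.5 ⇔ |xᵢ − 6.03| > 3.5·0.80/0.6745 = 4.15.
So outliers lie outside [1.88, 10.18].
10.37: M = 3.66 → outlier.
10.47: M = 3.74 → outlier.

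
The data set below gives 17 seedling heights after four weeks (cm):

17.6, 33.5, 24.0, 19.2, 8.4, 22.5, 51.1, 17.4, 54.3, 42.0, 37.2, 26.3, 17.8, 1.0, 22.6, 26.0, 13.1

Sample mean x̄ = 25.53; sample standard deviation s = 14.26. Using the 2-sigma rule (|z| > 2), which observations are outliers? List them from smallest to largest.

54.3

Cutoffs at x̄ ± 2s: 25.53 ± 2·14.26 = [-2.99, 54.05].
54.3: z = 2.02, |z| > 2 → outlier.
Every other value lies within [-2.99, 54.05].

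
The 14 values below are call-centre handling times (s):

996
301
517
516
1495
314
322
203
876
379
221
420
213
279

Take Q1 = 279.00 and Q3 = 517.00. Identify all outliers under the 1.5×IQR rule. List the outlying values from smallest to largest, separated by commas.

IQR = Q3 − Q1 = 517.00 − 279.00 = 238.00.
Lower fence = Q1 − 1.5·IQR = 279.00 − 357.00 = -78.00.
Upper fence = Q3 + 1.5·IQR = 517.00 + 357.00 = 874.00.
876 > 874.00 → outlier.
996 > 874.00 → outlier.
1495 > 874.00 → outlier.
All remaining values lie within [-78.00, 874.00].

876, 996, 1495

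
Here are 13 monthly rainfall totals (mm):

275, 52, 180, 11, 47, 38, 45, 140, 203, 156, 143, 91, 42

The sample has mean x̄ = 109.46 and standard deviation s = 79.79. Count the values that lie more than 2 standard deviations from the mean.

1

Cutoffs: x̄ ± 2s = [-50.12, 269.04].
Outside the cutoffs: 275.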